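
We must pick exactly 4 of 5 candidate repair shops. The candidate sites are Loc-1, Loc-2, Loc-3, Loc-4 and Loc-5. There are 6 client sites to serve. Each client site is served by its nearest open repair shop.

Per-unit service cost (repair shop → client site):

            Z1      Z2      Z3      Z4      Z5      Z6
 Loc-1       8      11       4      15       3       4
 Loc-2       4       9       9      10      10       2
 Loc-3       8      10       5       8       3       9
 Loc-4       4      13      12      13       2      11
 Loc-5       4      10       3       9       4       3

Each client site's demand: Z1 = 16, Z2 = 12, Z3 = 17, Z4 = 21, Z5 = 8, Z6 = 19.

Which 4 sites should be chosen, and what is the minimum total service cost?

Choose Loc-2, Loc-3, Loc-4 and Loc-5; total service cost 445.

With exactly 4 open, each client site uses its cheapest among the chosen.
{Loc-2, Loc-3, Loc-4, Loc-5}: Z1→Loc-2 4·16=64, Z2→Loc-2 9·12=108, Z3→Loc-5 3·17=51, Z4→Loc-3 8·21=168, Z5→Loc-4 2·8=16, Z6→Loc-2 2·19=38. Service cost 445.
{Loc-1, Loc-2, Loc-3, Loc-5}: service cost 453
{Loc-1, Loc-2, Loc-3, Loc-4}: service cost 462
Among all 5 size-4 choices, {Loc-2, Loc-3, Loc-4, Loc-5} is lowest.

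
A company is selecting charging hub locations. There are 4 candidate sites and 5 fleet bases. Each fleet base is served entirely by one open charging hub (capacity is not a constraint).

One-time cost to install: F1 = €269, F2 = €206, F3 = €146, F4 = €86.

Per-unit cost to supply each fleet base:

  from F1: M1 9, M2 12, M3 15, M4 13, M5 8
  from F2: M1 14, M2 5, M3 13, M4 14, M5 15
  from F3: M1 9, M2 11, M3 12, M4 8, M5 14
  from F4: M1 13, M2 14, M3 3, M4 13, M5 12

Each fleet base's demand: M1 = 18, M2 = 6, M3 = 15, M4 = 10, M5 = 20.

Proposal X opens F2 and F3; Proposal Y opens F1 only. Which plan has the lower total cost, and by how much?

Proposal X: {F2, F3}: M1→F3 9·18=162, M2→F2 5·6=30, M3→F3 12·15=180, M4→F3 8·10=80, M5→F3 14·20=280. Service 732; fixed 352; total 1084.
Proposal Y: {F1}: M1→F1 9·18=162, M2→F1 12·6=72, M3→F1 15·15=225, M4→F1 13·10=130, M5→F1 8·20=160. Service 749; fixed 269; total 1018.
Difference: |1084 − 1018| = 66.

Proposal Y is cheaper by 66.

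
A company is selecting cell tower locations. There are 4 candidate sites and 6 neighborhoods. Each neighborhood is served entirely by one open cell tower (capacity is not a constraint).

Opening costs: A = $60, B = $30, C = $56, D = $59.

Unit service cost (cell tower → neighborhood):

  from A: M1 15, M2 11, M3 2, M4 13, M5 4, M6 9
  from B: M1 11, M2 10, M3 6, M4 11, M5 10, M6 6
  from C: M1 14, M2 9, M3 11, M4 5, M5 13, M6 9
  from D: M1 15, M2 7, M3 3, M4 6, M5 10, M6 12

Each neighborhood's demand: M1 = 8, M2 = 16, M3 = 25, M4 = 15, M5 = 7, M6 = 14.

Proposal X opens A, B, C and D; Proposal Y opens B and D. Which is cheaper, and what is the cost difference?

Proposal X: {A, B, C, D}: M1→B 11·8=88, M2→D 7·16=112, M3→A 2·25=50, M4→C 5·15=75, M5→A 4·7=28, M6→B 6·14=84. Service 437; fixed 205; total 642.
Proposal Y: {B, D}: M1→B 11·8=88, M2→D 7·16=112, M3→D 3·25=75, M4→D 6·15=90, M5→B 10·7=70, M6→B 6·14=84. Service 519; fixed 89; total 608.
Difference: |642 − 608| = 34.

Proposal Y is cheaper by 34.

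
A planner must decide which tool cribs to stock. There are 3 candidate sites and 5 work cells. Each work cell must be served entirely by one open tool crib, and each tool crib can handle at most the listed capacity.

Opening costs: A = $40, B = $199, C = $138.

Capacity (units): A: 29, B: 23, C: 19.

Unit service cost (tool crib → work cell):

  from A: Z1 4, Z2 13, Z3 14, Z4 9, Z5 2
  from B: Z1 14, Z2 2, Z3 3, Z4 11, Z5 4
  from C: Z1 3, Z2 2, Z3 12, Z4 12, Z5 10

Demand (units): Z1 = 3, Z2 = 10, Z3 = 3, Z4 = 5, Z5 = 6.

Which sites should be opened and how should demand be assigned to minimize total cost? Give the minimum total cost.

Open {A}: Z1→A 4·3=12, Z2→A 13·10=130, Z3→A 14·3=42, Z4→A 9·5=45, Z5→A 2·6=12.
Loads: A carries 27/29. Service 241; fixed 40; total 281.
Next best feasible plan costs 300.

Minimum total cost: 281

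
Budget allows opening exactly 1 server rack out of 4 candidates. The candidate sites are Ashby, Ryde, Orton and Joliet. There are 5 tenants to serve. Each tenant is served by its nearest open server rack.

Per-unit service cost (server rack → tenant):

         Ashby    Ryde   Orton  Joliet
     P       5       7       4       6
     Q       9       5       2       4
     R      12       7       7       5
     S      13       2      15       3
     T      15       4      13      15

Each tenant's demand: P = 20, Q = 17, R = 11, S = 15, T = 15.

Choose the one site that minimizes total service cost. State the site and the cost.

With exactly 1 open, each tenant uses its cheapest among the chosen.
{Ryde}: P→Ryde 7·20=140, Q→Ryde 5·17=85, R→Ryde 7·11=77, S→Ryde 2·15=30, T→Ryde 4·15=60. Service cost 392.
{Joliet}: service cost 513
{Orton}: service cost 611
Among all 4 size-1 choices, {Ryde} is lowest.

Choose Ryde only; total service cost 392.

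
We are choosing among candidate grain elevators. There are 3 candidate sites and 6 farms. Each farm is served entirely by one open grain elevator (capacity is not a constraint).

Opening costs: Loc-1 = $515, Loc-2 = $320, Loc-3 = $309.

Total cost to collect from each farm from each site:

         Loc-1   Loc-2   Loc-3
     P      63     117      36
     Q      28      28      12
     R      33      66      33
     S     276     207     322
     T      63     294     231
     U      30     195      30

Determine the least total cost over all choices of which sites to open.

For any fixed open set, each farm goes to its cheapest open site; total = fixed + service.
{Loc-3}: P→Loc-3 36, Q→Loc-3 12, R→Loc-3 33, S→Loc-3 322, T→Loc-3 231, U→Loc-3 30. Service 664; fixed 309; total 973.
{Loc-1}: service 493 + fixed 515 = 1008
{Loc-2, Loc-3}: service 549 + fixed 629 = 1178
{Loc-1, Loc-2, Loc-3}: service 381 + fixed 1144 = 1525
(All 7 nonempty subsets were checked; Loc-3 only is lowest.)

Minimum total cost: 973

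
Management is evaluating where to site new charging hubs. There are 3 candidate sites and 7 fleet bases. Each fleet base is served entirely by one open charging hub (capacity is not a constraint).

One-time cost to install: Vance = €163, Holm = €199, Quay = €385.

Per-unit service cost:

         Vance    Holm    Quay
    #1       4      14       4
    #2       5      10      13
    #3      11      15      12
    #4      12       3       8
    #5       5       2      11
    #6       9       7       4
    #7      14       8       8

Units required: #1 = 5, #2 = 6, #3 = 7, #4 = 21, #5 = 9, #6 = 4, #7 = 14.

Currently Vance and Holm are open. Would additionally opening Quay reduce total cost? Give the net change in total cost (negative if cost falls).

No — net change +373 (cost rises by 373).

Current service cost with {Vance, Holm}: 348.
Adding Quay: each fleet base re-picks its cheapest; new service cost 336, saving 12.
Extra fixed cost: 385. Net change = 385 − 12 = 373.
(Totals: 710 → 1083.)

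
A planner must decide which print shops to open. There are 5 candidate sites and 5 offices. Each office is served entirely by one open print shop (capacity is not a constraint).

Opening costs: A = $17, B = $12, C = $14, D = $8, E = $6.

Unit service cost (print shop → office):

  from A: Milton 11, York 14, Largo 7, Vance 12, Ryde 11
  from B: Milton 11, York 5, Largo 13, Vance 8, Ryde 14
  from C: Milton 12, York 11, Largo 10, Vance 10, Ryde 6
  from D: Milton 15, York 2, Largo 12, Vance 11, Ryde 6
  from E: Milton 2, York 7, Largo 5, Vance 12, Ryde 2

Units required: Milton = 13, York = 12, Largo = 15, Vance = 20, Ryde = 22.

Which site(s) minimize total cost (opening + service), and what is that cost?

For any fixed open set, each office goes to its cheapest open site; total = fixed + service.
{B, D, E}: Milton→E 2·13=26, York→D 2·12=24, Largo→E 5·15=75, Vance→B 8·20=160, Ryde→E 2·22=44. Service 329; fixed 26; total 355.
{B, C, D, E}: service 329 + fixed 40 = 369
{A, B, D, E}: service 329 + fixed 43 = 372
{A, B, C, D, E}: Milton→E 2·13=26, York→D 2·12=24, Largo→E 5·15=75, Vance→B 8·20=160, Ryde→E 2·22=44. Service 329; fixed 57; total 386.
No other subset beats 355.

Open B, D and E; minimum total cost 355.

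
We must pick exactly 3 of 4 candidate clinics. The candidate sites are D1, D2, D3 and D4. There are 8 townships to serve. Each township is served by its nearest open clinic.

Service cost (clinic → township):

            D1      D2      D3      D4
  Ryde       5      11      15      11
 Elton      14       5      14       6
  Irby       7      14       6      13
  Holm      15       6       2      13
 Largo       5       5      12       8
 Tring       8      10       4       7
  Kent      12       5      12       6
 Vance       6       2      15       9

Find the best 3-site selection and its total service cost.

With exactly 3 open, each township uses its cheapest among the chosen.
{D1, D2, D3}: Ryde→D1 5, Elton→D2 5, Irby→D3 6, Holm→D3 2, Largo→D1 5, Tring→D3 4, Kent→D2 5, Vance→D2 2. Service cost 34.
{D1, D3, D4}: service cost 40
{D2, D3, D4}: service cost 40
Among all 4 size-3 choices, {D1, D2, D3} is lowest.

Choose D1, D2 and D3; total service cost 34.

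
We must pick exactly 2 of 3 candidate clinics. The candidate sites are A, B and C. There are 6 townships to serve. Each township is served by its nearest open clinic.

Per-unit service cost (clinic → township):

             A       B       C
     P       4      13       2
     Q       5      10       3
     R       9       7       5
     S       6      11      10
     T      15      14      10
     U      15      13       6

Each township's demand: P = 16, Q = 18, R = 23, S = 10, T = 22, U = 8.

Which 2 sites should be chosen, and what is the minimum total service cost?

Choose A and C; total service cost 529.

With exactly 2 open, each township uses its cheapest among the chosen.
{A, C}: P→C 2·16=32, Q→C 3·18=54, R→C 5·23=115, S→A 6·10=60, T→C 10·22=220, U→C 6·8=48. Service cost 529.
{B, C}: service cost 569
{A, B}: service cost 787
Among all 3 size-2 choices, {A, C} is lowest.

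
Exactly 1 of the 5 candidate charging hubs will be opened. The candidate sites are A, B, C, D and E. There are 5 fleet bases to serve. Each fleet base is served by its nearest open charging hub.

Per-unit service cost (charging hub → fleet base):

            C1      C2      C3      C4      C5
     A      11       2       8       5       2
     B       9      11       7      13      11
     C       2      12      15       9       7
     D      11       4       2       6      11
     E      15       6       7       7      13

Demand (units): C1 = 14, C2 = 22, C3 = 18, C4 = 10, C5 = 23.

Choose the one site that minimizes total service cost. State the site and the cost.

With exactly 1 open, each fleet base uses its cheapest among the chosen.
{A}: C1→A 11·14=154, C2→A 2·22=44, C3→A 8·18=144, C4→A 5·10=50, C5→A 2·23=46. Service cost 438.
{D}: service cost 591
{C}: service cost 813
Among all 5 size-1 choices, {A} is lowest.

Choose A only; total service cost 438.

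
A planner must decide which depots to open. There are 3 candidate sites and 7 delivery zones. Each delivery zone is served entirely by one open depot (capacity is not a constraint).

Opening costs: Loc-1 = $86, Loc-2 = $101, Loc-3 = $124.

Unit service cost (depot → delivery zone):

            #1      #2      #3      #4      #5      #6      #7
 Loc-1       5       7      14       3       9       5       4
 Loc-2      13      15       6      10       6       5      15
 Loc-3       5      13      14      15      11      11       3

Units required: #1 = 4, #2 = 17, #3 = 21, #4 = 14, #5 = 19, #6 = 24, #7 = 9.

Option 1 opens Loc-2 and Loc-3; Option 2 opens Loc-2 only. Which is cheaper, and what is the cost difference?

Option 1: {Loc-2, Loc-3}: #1→Loc-3 5·4=20, #2→Loc-3 13·17=221, #3→Loc-2 6·21=126, #4→Loc-2 10·14=140, #5→Loc-2 6·19=114, #6→Loc-2 5·24=120, #7→Loc-3 3·9=27. Service 768; fixed 225; total 993.
Option 2: {Loc-2}: #1→Loc-2 13·4=52, #2→Loc-2 15·17=255, #3→Loc-2 6·21=126, #4→Loc-2 10·14=140, #5→Loc-2 6·19=114, #6→Loc-2 5·24=120, #7→Loc-2 15·9=135. Service 942; fixed 101; total 1043.
Difference: |993 − 1043| = 50.

Option 1 is cheaper by 50.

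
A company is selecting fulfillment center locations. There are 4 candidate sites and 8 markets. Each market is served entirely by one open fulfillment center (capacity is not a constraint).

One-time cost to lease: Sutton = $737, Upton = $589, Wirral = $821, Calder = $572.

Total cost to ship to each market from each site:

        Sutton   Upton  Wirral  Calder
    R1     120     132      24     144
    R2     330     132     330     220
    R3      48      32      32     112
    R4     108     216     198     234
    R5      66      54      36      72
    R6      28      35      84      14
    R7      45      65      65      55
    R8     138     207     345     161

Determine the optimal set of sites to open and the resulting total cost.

For any fixed open set, each market goes to its cheapest open site; total = fixed + service.
{Upton}: R1→Upton 132, R2→Upton 132, R3→Upton 32, R4→Upton 216, R5→Upton 54, R6→Upton 35, R7→Upton 65, R8→Upton 207. Service 873; fixed 589; total 1462.
{Calder}: R1→Calder 144, R2→Calder 220, R3→Calder 112, R4→Calder 234, R5→Calder 72, R6→Calder 14, R7→Calder 55, R8→Calder 161. Service 1012; fixed 572; total 1584.
{Sutton}: service 883 + fixed 737 = 1620
{Sutton, Upton, Wirral, Calder}: service 529 + fixed 2719 = 3248
No other subset beats 1462.

Open Upton only; minimum total cost 1462.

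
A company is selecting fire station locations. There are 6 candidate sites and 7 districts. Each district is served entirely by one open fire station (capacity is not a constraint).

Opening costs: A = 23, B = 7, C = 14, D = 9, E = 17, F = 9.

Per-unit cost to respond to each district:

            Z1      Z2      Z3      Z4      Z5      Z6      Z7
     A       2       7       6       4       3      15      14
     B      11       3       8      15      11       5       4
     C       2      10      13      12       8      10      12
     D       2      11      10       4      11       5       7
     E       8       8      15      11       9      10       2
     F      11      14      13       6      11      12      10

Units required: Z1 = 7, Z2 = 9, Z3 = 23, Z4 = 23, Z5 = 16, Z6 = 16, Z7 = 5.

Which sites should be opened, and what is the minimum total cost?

Open A and B; minimum total cost 449.

For any fixed open set, each district goes to its cheapest open site; total = fixed + service.
{A, B}: Z1→A 2·7=14, Z2→B 3·9=27, Z3→A 6·23=138, Z4→A 4·23=92, Z5→A 3·16=48, Z6→B 5·16=80, Z7→B 4·5=20. Service 419; fixed 30; total 449.
{A, B, E}: service 409 + fixed 47 = 456
{A, B, D}: Z1→A 2·7=14, Z2→B 3·9=27, Z3→A 6·23=138, Z4→A 4·23=92, Z5→A 3·16=48, Z6→B 5·16=80, Z7→B 4·5=20. Service 419; fixed 39; total 458.
{A, B, C, D, E, F}: service 409 + fixed 79 = 488
No other subset beats 449.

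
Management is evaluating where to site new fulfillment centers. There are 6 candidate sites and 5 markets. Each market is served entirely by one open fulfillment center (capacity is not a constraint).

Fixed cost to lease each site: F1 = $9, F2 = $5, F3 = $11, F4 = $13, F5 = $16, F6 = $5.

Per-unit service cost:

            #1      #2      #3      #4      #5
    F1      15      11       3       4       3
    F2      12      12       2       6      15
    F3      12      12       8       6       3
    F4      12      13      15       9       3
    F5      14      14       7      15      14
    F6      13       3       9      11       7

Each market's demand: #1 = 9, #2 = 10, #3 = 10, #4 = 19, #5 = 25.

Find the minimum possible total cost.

Minimum total cost: 328

For any fixed open set, each market goes to its cheapest open site; total = fixed + service.
{F1, F2, F6}: #1→F2 12·9=108, #2→F6 3·10=30, #3→F2 2·10=20, #4→F1 4·19=76, #5→F1 3·25=75. Service 309; fixed 19; total 328.
{F1, F2, F3, F6}: #1→F2 12·9=108, #2→F6 3·10=30, #3→F2 2·10=20, #4→F1 4·19=76, #5→F1 3·25=75. Service 309; fixed 30; total 339.
{F1, F2, F4, F6}: service 309 + fixed 32 = 341
{F1, F2, F3, F4, F5, F6}: service 309 + fixed 59 = 368
No other subset beats 328.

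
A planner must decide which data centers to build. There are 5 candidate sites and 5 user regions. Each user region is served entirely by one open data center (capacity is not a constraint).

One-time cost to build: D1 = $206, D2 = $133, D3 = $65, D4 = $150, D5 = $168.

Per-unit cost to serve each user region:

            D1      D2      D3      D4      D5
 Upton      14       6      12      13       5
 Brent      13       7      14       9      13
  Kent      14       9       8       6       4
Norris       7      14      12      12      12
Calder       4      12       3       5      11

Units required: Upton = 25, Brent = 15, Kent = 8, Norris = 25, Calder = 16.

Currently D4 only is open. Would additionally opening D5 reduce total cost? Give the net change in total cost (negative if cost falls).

Current service cost with {D4}: 888.
Adding D5: each user region re-picks its cheapest; new service cost 672, saving 216.
Extra fixed cost: 168. Net change = 168 − 216 = -48.
(Totals: 1038 → 990.)

Yes — net change −48 (cost falls by 48).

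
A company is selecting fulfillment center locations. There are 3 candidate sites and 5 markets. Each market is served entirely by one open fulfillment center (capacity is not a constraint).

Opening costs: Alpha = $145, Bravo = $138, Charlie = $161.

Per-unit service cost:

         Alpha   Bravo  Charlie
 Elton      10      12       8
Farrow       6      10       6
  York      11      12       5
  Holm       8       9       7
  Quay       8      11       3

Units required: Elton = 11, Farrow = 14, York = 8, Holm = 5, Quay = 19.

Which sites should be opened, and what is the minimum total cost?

For any fixed open set, each market goes to its cheapest open site; total = fixed + service.
{Charlie}: Elton→Charlie 8·11=88, Farrow→Charlie 6·14=84, York→Charlie 5·8=40, Holm→Charlie 7·5=35, Quay→Charlie 3·19=57. Service 304; fixed 161; total 465.
{Bravo, Charlie}: service 304 + fixed 299 = 603
{Alpha, Charlie}: Elton→Charlie 8·11=88, Farrow→Alpha 6·14=84, York→Charlie 5·8=40, Holm→Charlie 7·5=35, Quay→Charlie 3·19=57. Service 304; fixed 306; total 610.
{Alpha, Bravo, Charlie}: service 304 + fixed 444 = 748
No other subset beats 465.

Open Charlie only; minimum total cost 465.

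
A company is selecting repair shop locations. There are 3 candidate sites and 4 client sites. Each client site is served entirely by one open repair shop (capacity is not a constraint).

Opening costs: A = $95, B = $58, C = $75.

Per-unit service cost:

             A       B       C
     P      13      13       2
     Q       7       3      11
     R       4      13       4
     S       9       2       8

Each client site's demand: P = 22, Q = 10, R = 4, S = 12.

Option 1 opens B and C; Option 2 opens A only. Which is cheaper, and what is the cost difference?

Option 1 is cheaper by 328.

Option 1: {B, C}: P→C 2·22=44, Q→B 3·10=30, R→C 4·4=16, S→B 2·12=24. Service 114; fixed 133; total 247.
Option 2: {A}: P→A 13·22=286, Q→A 7·10=70, R→A 4·4=16, S→A 9·12=108. Service 480; fixed 95; total 575.
Difference: |247 − 575| = 328.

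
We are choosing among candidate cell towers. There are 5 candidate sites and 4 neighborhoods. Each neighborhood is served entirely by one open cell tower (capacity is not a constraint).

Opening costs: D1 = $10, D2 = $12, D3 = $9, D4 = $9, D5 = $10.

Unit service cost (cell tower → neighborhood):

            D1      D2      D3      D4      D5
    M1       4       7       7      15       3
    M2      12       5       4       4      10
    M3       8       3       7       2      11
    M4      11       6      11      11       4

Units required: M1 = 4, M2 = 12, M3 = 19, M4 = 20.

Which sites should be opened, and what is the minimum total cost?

For any fixed open set, each neighborhood goes to its cheapest open site; total = fixed + service.
{D4, D5}: M1→D5 3·4=12, M2→D4 4·12=48, M3→D4 2·19=38, M4→D5 4·20=80. Service 178; fixed 19; total 197.
{D3, D4, D5}: service 178 + fixed 28 = 206
{D1, D4, D5}: service 178 + fixed 29 = 207
{D1, D2, D3, D4, D5}: service 178 + fixed 50 = 228
No other subset beats 197.

Open D4 and D5; minimum total cost 197.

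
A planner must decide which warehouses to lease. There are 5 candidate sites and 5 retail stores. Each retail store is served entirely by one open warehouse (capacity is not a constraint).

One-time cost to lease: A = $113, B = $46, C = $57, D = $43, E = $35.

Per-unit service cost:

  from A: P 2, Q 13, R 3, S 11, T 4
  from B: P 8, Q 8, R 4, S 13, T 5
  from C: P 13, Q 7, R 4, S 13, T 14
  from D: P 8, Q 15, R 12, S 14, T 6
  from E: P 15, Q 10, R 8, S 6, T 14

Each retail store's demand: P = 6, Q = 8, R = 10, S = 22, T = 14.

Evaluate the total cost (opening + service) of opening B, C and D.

Each retail store is assigned to its cheapest site among the open ones.
{B, C, D}: P→B 8·6=48, Q→C 7·8=56, R→B 4·10=40, S→B 13·22=286, T→B 5·14=70. Service 500; fixed 146; total 646.

Total cost: 646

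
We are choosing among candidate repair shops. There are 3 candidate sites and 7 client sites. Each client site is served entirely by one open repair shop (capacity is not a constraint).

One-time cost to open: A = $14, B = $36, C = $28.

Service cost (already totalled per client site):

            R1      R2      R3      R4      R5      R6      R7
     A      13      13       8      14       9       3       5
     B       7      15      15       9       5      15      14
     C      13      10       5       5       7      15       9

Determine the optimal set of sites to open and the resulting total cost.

Open A only; minimum total cost 79.

For any fixed open set, each client site goes to its cheapest open site; total = fixed + service.
{A}: R1→A 13, R2→A 13, R3→A 8, R4→A 14, R5→A 9, R6→A 3, R7→A 5. Service 65; fixed 14; total 79.
{A, C}: service 48 + fixed 42 = 90
{C}: service 64 + fixed 28 = 92
{A, B, C}: service 40 + fixed 78 = 118
No other subset beats 79.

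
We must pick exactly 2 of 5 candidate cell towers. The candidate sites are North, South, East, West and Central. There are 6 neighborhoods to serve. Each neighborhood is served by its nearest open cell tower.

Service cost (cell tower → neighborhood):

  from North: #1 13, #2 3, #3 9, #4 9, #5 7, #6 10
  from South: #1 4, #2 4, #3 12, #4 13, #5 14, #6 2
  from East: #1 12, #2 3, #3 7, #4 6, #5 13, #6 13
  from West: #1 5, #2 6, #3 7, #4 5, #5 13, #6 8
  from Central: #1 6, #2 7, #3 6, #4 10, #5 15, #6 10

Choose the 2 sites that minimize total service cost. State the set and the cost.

Choose North and South; total service cost 34.

With exactly 2 open, each neighborhood uses its cheapest among the chosen.
{North, South}: #1→South 4, #2→North 3, #3→North 9, #4→North 9, #5→North 7, #6→South 2. Service cost 34.
{North, West}: service cost 35
{South, East}: service cost 35
Among all 10 size-2 choices, {North, South} is lowest.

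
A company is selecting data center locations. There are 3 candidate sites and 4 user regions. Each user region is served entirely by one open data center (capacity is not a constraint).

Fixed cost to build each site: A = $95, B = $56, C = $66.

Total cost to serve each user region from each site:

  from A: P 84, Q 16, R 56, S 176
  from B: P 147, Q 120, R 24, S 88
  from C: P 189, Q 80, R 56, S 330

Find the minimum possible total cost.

Minimum total cost: 363

For any fixed open set, each user region goes to its cheapest open site; total = fixed + service.
{A, B}: P→A 84, Q→A 16, R→B 24, S→B 88. Service 212; fixed 151; total 363.
{A}: service 332 + fixed 95 = 427
{A, B, C}: P→A 84, Q→A 16, R→B 24, S→B 88. Service 212; fixed 217; total 429.
{B}: service 379 + fixed 56 = 435
No other subset beats 363.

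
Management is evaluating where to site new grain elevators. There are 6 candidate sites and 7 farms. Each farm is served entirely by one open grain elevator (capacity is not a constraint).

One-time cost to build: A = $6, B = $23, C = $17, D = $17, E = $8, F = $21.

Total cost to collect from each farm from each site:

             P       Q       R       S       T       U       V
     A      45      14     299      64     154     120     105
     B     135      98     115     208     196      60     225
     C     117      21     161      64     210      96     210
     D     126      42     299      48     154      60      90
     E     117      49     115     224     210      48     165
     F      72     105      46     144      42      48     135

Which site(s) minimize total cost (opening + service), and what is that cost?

For any fixed open set, each farm goes to its cheapest open site; total = fixed + service.
{A, D, F}: P→A 45, Q→A 14, R→F 46, S→D 48, T→F 42, U→F 48, V→D 90. Service 333; fixed 44; total 377.
{A, D, E, F}: service 333 + fixed 52 = 385
{A, F}: P→A 45, Q→A 14, R→F 46, S→A 64, T→F 42, U→F 48, V→A 105. Service 364; fixed 27; total 391.
{A, B, C, D, E, F}: service 333 + fixed 92 = 425
No other subset beats 377.

Open A, D and F; minimum total cost 377.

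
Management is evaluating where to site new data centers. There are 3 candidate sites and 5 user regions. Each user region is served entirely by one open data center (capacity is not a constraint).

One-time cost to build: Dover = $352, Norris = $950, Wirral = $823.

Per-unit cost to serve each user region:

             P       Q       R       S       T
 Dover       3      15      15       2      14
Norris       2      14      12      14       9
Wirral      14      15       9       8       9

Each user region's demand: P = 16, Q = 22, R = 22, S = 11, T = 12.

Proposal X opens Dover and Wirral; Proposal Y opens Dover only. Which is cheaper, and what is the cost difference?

Proposal Y is cheaper by 631.

Proposal X: {Dover, Wirral}: P→Dover 3·16=48, Q→Dover 15·22=330, R→Wirral 9·22=198, S→Dover 2·11=22, T→Wirral 9·12=108. Service 706; fixed 1175; total 1881.
Proposal Y: {Dover}: P→Dover 3·16=48, Q→Dover 15·22=330, R→Dover 15·22=330, S→Dover 2·11=22, T→Dover 14·12=168. Service 898; fixed 352; total 1250.
Difference: |1881 − 1250| = 631.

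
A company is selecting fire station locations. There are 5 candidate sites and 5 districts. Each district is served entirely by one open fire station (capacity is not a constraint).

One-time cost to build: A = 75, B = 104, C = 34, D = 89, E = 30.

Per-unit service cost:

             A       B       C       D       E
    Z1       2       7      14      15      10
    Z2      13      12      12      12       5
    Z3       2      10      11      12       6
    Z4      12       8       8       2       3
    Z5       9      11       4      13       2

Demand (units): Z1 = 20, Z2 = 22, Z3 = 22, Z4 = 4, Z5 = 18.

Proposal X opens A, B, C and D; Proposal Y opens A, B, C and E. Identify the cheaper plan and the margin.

Proposal Y is cheaper by 245.

Proposal X: {A, B, C, D}: Z1→A 2·20=40, Z2→B 12·22=264, Z3→A 2·22=44, Z4→D 2·4=8, Z5→C 4·18=72. Service 428; fixed 302; total 730.
Proposal Y: {A, B, C, E}: Z1→A 2·20=40, Z2→E 5·22=110, Z3→A 2·22=44, Z4→E 3·4=12, Z5→E 2·18=36. Service 242; fixed 243; total 485.
Difference: |730 − 485| = 245.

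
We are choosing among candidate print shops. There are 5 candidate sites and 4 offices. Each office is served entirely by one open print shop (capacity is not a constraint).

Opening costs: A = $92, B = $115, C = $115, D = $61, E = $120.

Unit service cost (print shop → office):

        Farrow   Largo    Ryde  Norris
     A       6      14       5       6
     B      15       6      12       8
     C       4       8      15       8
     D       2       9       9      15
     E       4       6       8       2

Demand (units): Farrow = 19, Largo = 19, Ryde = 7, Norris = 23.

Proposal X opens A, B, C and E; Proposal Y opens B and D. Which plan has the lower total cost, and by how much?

Proposal Y is cheaper by 138.

Proposal X: {A, B, C, E}: Farrow→C 4·19=76, Largo→B 6·19=114, Ryde→A 5·7=35, Norris→E 2·23=46. Service 271; fixed 442; total 713.
Proposal Y: {B, D}: Farrow→D 2·19=38, Largo→B 6·19=114, Ryde→D 9·7=63, Norris→B 8·23=184. Service 399; fixed 176; total 575.
Difference: |713 − 575| = 138.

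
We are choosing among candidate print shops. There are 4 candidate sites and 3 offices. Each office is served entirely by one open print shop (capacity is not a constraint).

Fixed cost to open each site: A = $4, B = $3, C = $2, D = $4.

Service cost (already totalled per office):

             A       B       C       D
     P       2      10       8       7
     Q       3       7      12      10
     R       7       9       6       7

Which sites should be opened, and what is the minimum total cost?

For any fixed open set, each office goes to its cheapest open site; total = fixed + service.
{A}: P→A 2, Q→A 3, R→A 7. Service 12; fixed 4; total 16.
{A, C}: service 11 + fixed 6 = 17
{A, B}: P→A 2, Q→A 3, R→A 7. Service 12; fixed 7; total 19.
{A, B, C, D}: P→A 2, Q→A 3, R→C 6. Service 11; fixed 13; total 24.
(All 15 nonempty subsets were checked; A only is lowest.)

Open A only; minimum total cost 16.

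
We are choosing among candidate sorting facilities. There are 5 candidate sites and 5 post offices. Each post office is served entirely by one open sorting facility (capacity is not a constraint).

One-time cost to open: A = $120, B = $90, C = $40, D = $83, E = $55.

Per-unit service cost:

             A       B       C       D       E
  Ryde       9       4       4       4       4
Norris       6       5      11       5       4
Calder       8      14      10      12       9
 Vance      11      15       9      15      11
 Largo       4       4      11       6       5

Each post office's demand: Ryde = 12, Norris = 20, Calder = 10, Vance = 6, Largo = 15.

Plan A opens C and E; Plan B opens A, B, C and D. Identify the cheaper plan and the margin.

Plan A: {C, E}: Ryde→C 4·12=48, Norris→E 4·20=80, Calder→E 9·10=90, Vance→C 9·6=54, Largo→E 5·15=75. Service 347; fixed 95; total 442.
Plan B: {A, B, C, D}: Ryde→B 4·12=48, Norris→B 5·20=100, Calder→A 8·10=80, Vance→C 9·6=54, Largo→A 4·15=60. Service 342; fixed 333; total 675.
Difference: |442 − 675| = 233.

Plan A is cheaper by 233.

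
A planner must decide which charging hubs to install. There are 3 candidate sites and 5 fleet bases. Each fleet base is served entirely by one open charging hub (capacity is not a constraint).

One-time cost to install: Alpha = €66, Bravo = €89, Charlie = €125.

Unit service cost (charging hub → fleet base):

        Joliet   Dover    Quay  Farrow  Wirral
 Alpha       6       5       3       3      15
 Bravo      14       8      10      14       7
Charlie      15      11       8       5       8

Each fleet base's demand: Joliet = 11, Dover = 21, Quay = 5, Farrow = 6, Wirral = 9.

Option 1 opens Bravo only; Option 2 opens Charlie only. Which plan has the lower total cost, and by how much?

Option 1 is cheaper by 55.

Option 1: {Bravo}: Joliet→Bravo 14·11=154, Dover→Bravo 8·21=168, Quay→Bravo 10·5=50, Farrow→Bravo 14·6=84, Wirral→Bravo 7·9=63. Service 519; fixed 89; total 608.
Option 2: {Charlie}: Joliet→Charlie 15·11=165, Dover→Charlie 11·21=231, Quay→Charlie 8·5=40, Farrow→Charlie 5·6=30, Wirral→Charlie 8·9=72. Service 538; fixed 125; total 663.
Difference: |608 − 663| = 55.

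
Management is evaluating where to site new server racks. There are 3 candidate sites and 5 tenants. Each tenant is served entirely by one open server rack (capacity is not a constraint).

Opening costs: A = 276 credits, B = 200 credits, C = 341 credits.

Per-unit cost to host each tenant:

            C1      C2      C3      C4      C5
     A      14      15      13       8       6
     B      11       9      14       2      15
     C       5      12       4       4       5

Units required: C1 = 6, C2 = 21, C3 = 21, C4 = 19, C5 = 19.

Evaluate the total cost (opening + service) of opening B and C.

Total cost: 977

Each tenant is assigned to its cheapest site among the open ones.
{B, C}: C1→C 5·6=30, C2→B 9·21=189, C3→C 4·21=84, C4→B 2·19=38, C5→C 5·19=95. Service 436; fixed 541; total 977.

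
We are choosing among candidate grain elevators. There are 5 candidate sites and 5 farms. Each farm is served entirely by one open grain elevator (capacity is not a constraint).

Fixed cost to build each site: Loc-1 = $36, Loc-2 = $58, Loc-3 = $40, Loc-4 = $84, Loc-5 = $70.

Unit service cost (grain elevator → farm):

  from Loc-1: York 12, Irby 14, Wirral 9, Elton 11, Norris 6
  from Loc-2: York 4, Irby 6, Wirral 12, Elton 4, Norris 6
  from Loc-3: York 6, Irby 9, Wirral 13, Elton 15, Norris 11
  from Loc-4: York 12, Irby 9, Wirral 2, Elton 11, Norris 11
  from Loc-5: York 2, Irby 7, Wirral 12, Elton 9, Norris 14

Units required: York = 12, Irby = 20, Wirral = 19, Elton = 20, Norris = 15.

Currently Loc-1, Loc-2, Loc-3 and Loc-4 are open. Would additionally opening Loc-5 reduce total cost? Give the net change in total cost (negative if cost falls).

No — net change +46 (cost rises by 46).

Current service cost with {Loc-1, Loc-2, Loc-3, Loc-4}: 376.
Adding Loc-5: each farm re-picks its cheapest; new service cost 352, saving 24.
Extra fixed cost: 70. Net change = 70 − 24 = 46.
(Totals: 594 → 640.)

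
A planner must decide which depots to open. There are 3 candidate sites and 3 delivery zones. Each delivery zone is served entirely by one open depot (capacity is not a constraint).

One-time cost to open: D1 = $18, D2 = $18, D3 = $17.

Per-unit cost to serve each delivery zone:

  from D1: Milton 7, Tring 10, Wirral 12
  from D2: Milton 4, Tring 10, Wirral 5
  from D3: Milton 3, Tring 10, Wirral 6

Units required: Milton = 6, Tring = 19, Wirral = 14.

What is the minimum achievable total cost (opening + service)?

Minimum total cost: 302

For any fixed open set, each delivery zone goes to its cheapest open site; total = fixed + service.
{D2}: Milton→D2 4·6=24, Tring→D2 10·19=190, Wirral→D2 5·14=70. Service 284; fixed 18; total 302.
{D3}: Milton→D3 3·6=18, Tring→D3 10·19=190, Wirral→D3 6·14=84. Service 292; fixed 17; total 309.
{D2, D3}: service 278 + fixed 35 = 313
{D1, D2, D3}: Milton→D3 3·6=18, Tring→D1 10·19=190, Wirral→D2 5·14=70. Service 278; fixed 53; total 331.
(All 7 nonempty subsets were checked; D2 only is lowest.)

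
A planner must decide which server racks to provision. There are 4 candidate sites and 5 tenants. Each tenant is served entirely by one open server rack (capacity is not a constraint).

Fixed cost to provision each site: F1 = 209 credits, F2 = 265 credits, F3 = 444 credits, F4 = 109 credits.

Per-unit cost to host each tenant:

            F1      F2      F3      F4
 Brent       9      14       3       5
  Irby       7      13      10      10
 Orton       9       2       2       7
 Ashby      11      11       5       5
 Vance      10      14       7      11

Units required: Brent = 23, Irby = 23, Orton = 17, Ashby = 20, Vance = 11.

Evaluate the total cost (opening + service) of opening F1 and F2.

Total cost: 1206

Each tenant is assigned to its cheapest site among the open ones.
{F1, F2}: Brent→F1 9·23=207, Irby→F1 7·23=161, Orton→F2 2·17=34, Ashby→F1 11·20=220, Vance→F1 10·11=110. Service 732; fixed 474; total 1206.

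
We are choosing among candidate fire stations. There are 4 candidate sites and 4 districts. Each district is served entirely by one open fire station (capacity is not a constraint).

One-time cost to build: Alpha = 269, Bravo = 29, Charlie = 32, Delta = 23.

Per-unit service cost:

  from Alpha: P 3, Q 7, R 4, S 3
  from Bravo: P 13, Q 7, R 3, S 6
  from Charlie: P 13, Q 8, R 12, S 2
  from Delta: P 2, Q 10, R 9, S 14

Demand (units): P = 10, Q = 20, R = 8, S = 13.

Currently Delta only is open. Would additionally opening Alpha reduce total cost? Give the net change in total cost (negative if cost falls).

No — net change +26 (cost rises by 26).

Current service cost with {Delta}: 474.
Adding Alpha: each district re-picks its cheapest; new service cost 231, saving 243.
Extra fixed cost: 269. Net change = 269 − 243 = 26.
(Totals: 497 → 523.)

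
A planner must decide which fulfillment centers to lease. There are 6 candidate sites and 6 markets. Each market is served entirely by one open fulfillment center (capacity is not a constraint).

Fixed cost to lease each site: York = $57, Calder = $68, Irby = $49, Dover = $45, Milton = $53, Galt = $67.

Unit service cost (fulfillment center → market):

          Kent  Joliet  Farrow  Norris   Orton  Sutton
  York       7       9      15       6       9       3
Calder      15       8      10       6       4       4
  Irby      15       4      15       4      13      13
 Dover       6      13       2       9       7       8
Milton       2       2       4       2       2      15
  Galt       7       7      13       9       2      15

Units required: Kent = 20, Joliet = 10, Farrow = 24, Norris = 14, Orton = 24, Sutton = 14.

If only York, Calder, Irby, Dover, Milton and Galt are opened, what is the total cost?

Total cost: 565

Each market is assigned to its cheapest site among the open ones.
{York, Calder, Irby, Dover, Milton, Galt}: Kent→Milton 2·20=40, Joliet→Milton 2·10=20, Farrow→Dover 2·24=48, Norris→Milton 2·14=28, Orton→Milton 2·24=48, Sutton→York 3·14=42. Service 226; fixed 339; total 565.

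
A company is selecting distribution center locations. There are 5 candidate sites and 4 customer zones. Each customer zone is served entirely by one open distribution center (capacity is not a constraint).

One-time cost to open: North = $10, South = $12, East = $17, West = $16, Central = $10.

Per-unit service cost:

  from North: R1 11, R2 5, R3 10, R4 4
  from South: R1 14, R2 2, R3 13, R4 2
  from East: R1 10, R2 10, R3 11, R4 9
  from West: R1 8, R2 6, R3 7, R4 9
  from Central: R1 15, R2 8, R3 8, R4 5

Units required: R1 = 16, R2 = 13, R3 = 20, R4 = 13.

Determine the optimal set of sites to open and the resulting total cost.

Open South and West; minimum total cost 348.

For any fixed open set, each customer zone goes to its cheapest open site; total = fixed + service.
{South, West}: R1→West 8·16=128, R2→South 2·13=26, R3→West 7·20=140, R4→South 2·13=26. Service 320; fixed 28; total 348.
{North, South, West}: R1→West 8·16=128, R2→South 2·13=26, R3→West 7·20=140, R4→South 2·13=26. Service 320; fixed 38; total 358.
{South, West, Central}: R1→West 8·16=128, R2→South 2·13=26, R3→West 7·20=140, R4→South 2·13=26. Service 320; fixed 38; total 358.
{North, South, East, West, Central}: R1→West 8·16=128, R2→South 2·13=26, R3→West 7·20=140, R4→South 2·13=26. Service 320; fixed 65; total 385.
No other subset beats 348.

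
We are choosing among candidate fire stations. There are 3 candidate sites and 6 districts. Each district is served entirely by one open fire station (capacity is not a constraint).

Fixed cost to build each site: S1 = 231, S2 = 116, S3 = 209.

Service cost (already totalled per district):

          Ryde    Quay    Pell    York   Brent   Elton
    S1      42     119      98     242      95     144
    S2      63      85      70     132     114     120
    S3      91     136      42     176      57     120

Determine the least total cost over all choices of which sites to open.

Minimum total cost: 700

For any fixed open set, each district goes to its cheapest open site; total = fixed + service.
{S2}: Ryde→S2 63, Quay→S2 85, Pell→S2 70, York→S2 132, Brent→S2 114, Elton→S2 120. Service 584; fixed 116; total 700.
{S2, S3}: Ryde→S2 63, Quay→S2 85, Pell→S3 42, York→S2 132, Brent→S3 57, Elton→S2 120. Service 499; fixed 325; total 824.
{S3}: Ryde→S3 91, Quay→S3 136, Pell→S3 42, York→S3 176, Brent→S3 57, Elton→S3 120. Service 622; fixed 209; total 831.
{S1, S2, S3}: service 478 + fixed 556 = 1034
No other subset beats 700.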